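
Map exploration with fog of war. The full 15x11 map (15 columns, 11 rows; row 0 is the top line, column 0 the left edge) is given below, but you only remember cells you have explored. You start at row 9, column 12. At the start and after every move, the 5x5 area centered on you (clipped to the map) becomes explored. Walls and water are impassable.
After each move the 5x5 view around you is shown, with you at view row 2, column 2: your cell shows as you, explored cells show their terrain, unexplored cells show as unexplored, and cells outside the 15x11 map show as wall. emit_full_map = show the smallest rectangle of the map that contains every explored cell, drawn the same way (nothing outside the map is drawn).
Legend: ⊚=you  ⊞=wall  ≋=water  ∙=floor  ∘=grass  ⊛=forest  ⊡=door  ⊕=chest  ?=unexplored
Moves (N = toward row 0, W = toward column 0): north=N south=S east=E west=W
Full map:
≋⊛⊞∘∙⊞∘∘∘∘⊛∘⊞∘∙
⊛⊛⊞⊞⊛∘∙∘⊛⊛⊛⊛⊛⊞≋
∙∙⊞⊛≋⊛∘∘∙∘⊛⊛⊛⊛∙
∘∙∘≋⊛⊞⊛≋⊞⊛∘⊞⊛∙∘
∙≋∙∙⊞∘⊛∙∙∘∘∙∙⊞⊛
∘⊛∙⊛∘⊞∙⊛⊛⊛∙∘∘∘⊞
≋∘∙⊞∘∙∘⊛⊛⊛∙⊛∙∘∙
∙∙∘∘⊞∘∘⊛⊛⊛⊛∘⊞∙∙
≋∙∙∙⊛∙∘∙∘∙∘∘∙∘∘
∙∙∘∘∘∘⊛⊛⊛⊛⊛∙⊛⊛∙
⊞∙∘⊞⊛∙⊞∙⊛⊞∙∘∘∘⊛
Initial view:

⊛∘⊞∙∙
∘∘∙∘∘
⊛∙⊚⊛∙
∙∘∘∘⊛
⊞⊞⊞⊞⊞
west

⊛⊛∘⊞∙
∙∘∘∙∘
⊛⊛⊚⊛⊛
⊞∙∘∘∘
⊞⊞⊞⊞⊞

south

∙∘∘∙∘
⊛⊛∙⊛⊛
⊞∙⊚∘∘
⊞⊞⊞⊞⊞
⊞⊞⊞⊞⊞

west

∘∙∘∘∙
⊛⊛⊛∙⊛
⊛⊞⊚∘∘
⊞⊞⊞⊞⊞
⊞⊞⊞⊞⊞

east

∙∘∘∙∘
⊛⊛∙⊛⊛
⊞∙⊚∘∘
⊞⊞⊞⊞⊞
⊞⊞⊞⊞⊞

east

∘∘∙∘∘
⊛∙⊛⊛∙
∙∘⊚∘⊛
⊞⊞⊞⊞⊞
⊞⊞⊞⊞⊞


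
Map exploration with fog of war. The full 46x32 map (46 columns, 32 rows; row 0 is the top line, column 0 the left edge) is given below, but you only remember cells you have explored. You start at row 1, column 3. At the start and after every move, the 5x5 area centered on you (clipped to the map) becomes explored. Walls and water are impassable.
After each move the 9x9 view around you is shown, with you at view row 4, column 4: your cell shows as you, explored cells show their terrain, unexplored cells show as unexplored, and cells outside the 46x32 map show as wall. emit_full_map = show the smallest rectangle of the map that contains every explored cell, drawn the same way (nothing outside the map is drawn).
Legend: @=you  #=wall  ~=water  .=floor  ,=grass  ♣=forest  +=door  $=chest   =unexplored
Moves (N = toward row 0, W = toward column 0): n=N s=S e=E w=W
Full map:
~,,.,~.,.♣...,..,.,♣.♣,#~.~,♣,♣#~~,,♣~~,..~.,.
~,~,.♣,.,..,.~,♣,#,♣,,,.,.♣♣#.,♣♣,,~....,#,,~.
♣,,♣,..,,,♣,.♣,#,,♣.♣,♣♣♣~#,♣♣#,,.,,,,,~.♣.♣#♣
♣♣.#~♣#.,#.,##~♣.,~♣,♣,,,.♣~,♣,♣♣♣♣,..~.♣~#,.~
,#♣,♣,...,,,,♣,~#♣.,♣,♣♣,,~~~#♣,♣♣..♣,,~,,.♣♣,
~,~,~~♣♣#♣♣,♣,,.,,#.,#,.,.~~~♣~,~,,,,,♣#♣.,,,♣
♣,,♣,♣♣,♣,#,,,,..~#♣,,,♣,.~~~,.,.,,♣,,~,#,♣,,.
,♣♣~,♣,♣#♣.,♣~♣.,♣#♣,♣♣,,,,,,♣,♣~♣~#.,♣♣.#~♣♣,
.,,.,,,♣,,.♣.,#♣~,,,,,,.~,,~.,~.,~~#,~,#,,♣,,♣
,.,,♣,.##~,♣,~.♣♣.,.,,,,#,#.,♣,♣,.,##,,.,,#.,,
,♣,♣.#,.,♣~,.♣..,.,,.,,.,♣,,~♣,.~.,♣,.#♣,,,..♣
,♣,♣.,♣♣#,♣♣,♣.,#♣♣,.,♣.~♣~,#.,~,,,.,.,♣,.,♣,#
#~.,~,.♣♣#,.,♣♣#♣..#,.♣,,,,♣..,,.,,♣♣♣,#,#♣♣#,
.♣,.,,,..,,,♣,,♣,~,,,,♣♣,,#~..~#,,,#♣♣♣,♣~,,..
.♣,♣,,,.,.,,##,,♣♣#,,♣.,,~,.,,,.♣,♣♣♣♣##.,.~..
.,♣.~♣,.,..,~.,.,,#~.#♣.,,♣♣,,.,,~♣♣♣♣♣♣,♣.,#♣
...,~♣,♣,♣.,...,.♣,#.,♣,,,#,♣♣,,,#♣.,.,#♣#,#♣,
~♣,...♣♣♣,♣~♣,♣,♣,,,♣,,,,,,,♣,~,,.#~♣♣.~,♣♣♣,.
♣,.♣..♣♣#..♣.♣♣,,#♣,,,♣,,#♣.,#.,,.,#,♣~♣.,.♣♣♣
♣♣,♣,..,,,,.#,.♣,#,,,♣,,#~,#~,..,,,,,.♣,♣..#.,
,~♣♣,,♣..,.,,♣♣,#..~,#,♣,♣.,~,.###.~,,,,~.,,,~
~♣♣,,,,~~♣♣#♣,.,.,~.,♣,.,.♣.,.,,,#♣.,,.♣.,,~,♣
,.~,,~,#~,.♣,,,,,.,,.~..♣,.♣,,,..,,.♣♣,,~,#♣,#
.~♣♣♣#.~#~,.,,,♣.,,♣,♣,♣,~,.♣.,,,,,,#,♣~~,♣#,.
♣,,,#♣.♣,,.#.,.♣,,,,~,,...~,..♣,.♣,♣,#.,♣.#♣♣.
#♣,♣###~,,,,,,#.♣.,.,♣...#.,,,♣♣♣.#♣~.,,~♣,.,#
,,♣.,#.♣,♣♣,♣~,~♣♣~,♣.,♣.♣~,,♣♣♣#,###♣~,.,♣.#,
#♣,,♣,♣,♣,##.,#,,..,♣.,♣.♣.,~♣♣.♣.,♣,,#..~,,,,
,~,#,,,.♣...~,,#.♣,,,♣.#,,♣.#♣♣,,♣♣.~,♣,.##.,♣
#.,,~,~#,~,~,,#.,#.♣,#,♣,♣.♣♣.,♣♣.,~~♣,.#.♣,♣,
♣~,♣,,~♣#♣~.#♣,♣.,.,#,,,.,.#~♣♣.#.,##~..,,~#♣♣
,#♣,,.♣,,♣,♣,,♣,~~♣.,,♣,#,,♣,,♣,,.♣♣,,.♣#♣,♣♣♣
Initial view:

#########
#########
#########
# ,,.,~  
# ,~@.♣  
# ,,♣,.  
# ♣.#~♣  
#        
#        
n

#########
#########
#########
#########
# ,,@,~  
# ,~,.♣  
# ,,♣,.  
# ♣.#~♣  
#        

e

#########
#########
#########
#########
 ,,.@~.  
 ,~,.♣,  
 ,,♣,..  
 ♣.#~♣   
         

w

#########
#########
#########
#########
# ,,@,~. 
# ,~,.♣, 
# ,,♣,.. 
# ♣.#~♣  
#        

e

#########
#########
#########
#########
 ,,.@~.  
 ,~,.♣,  
 ,,♣,..  
 ♣.#~♣   
         

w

#########
#########
#########
#########
# ,,@,~. 
# ,~,.♣, 
# ,,♣,.. 
# ♣.#~♣  
#        


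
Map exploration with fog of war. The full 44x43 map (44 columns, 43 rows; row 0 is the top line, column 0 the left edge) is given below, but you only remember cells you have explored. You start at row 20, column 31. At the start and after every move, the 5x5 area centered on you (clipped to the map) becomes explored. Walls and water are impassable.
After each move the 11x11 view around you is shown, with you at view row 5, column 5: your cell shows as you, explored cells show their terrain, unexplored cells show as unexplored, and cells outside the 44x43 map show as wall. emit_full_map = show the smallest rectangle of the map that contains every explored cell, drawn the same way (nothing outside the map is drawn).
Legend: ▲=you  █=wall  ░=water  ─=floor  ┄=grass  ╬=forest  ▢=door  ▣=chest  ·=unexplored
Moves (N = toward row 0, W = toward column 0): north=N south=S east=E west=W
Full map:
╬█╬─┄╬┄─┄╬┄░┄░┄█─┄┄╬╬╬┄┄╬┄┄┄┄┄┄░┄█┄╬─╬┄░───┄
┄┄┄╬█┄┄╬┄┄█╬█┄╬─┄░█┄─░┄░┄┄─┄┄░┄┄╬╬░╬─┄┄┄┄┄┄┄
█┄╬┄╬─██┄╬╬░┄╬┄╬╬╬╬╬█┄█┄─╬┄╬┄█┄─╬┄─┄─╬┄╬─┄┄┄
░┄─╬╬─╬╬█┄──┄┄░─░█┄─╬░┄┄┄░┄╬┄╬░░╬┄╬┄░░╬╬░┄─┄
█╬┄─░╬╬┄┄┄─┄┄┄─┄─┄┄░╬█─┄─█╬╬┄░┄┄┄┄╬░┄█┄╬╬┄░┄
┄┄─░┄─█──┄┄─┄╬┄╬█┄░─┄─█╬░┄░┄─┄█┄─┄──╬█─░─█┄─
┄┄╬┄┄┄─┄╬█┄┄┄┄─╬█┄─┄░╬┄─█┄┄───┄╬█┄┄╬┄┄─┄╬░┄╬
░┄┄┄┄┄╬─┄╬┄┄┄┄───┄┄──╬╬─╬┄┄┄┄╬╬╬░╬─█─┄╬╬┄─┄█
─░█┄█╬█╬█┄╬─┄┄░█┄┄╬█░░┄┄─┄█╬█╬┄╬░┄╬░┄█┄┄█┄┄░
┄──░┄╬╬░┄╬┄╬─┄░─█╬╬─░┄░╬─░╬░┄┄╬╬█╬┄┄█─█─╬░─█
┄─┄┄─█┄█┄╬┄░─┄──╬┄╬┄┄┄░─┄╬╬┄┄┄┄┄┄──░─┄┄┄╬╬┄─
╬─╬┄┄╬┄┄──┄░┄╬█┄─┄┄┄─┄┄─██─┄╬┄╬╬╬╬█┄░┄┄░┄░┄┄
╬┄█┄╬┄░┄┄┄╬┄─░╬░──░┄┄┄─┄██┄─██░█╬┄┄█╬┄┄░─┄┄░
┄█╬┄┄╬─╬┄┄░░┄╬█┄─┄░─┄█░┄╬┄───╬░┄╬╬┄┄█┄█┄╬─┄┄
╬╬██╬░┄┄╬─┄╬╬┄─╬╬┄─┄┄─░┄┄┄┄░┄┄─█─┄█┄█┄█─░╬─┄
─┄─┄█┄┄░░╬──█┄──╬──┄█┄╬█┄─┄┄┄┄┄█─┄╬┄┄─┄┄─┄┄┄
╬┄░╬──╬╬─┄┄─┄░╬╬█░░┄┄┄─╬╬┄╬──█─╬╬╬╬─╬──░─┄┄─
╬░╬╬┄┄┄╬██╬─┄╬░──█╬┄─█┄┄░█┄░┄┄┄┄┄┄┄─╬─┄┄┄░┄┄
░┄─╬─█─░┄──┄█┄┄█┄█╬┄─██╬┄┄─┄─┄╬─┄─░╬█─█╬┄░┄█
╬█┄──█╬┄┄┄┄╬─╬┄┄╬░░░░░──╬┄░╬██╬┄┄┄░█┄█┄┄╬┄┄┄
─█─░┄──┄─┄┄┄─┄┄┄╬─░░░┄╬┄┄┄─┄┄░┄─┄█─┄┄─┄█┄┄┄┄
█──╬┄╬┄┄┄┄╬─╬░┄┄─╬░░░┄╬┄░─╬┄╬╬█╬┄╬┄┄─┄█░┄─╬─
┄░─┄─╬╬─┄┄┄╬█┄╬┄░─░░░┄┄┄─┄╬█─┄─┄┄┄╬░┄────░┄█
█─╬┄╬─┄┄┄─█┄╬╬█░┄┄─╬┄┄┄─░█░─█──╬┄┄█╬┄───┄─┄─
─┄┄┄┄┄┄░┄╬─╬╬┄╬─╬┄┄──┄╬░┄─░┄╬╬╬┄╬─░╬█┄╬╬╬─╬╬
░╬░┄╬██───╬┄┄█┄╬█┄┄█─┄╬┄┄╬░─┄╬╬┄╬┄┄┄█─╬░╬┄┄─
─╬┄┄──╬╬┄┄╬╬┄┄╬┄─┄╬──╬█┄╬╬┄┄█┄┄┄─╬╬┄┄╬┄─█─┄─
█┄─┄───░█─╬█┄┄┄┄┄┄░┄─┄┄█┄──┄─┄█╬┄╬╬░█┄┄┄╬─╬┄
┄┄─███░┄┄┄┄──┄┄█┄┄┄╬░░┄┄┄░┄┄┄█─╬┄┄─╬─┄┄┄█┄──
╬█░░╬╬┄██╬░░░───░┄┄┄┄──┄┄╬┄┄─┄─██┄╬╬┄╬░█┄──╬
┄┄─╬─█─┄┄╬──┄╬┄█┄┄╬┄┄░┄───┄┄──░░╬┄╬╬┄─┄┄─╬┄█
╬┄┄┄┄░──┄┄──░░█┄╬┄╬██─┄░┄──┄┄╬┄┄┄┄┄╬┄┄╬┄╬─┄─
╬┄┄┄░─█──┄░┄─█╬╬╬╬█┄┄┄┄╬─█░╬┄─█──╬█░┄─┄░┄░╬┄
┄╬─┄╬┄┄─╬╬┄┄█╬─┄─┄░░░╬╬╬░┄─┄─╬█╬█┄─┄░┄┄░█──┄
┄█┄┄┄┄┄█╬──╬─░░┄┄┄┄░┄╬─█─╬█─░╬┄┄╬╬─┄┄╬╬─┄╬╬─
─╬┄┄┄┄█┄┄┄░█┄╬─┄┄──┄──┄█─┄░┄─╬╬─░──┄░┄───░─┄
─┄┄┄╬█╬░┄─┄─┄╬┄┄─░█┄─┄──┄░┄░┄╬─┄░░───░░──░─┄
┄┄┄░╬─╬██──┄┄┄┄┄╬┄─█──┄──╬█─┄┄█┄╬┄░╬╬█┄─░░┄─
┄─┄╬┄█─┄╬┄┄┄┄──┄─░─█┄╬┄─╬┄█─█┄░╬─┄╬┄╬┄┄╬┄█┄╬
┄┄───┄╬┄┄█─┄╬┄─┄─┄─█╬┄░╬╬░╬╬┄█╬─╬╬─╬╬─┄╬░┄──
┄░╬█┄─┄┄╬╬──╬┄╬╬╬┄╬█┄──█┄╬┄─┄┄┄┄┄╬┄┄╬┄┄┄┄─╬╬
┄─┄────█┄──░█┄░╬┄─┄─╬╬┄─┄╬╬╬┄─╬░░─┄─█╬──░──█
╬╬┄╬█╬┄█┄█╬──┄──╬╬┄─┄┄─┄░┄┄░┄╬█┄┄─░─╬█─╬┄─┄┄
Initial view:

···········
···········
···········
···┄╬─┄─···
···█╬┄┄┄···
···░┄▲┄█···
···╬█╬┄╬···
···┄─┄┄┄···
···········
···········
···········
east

···········
···········
···········
··┄╬─┄─░···
··█╬┄┄┄░···
··░┄─▲█─···
··╬█╬┄╬┄···
··┄─┄┄┄╬···
···········
···········
···········

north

···········
···········
···········
···┄┄┄┄┄···
··┄╬─┄─░···
··█╬┄▲┄░···
··░┄─┄█─···
··╬█╬┄╬┄···
··┄─┄┄┄╬···
···········
···········

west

···········
···········
···········
···┄┄┄┄┄┄··
···┄╬─┄─░··
···█╬▲┄┄░··
···░┄─┄█─··
···╬█╬┄╬┄··
···┄─┄┄┄╬··
···········
···········

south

···········
···········
···┄┄┄┄┄┄··
···┄╬─┄─░··
···█╬┄┄┄░··
···░┄▲┄█─··
···╬█╬┄╬┄··
···┄─┄┄┄╬··
···········
···········
···········

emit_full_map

┄┄┄┄┄┄
┄╬─┄─░
█╬┄┄┄░
░┄▲┄█─
╬█╬┄╬┄
┄─┄┄┄╬

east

···········
···········
··┄┄┄┄┄┄···
··┄╬─┄─░···
··█╬┄┄┄░···
··░┄─▲█─···
··╬█╬┄╬┄···
··┄─┄┄┄╬···
···········
···········
···········

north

···········
···········
···········
··┄┄┄┄┄┄···
··┄╬─┄─░···
··█╬┄▲┄░···
··░┄─┄█─···
··╬█╬┄╬┄···
··┄─┄┄┄╬···
···········
···········

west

···········
···········
···········
···┄┄┄┄┄┄··
···┄╬─┄─░··
···█╬▲┄┄░··
···░┄─┄█─··
···╬█╬┄╬┄··
···┄─┄┄┄╬··
···········
···········

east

···········
···········
···········
··┄┄┄┄┄┄···
··┄╬─┄─░···
··█╬┄▲┄░···
··░┄─┄█─···
··╬█╬┄╬┄···
··┄─┄┄┄╬···
···········
···········

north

···········
···········
···········
···─╬╬╬╬···
··┄┄┄┄┄┄···
··┄╬─▲─░···
··█╬┄┄┄░···
··░┄─┄█─···
··╬█╬┄╬┄···
··┄─┄┄┄╬···
···········

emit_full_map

·─╬╬╬╬
┄┄┄┄┄┄
┄╬─▲─░
█╬┄┄┄░
░┄─┄█─
╬█╬┄╬┄
┄─┄┄┄╬

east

···········
···········
···········
··─╬╬╬╬─···
·┄┄┄┄┄┄─···
·┄╬─┄▲░╬···
·█╬┄┄┄░█···
·░┄─┄█─┄···
·╬█╬┄╬┄····
·┄─┄┄┄╬····
···········

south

···········
···········
··─╬╬╬╬─···
·┄┄┄┄┄┄─···
·┄╬─┄─░╬···
·█╬┄┄▲░█···
·░┄─┄█─┄···
·╬█╬┄╬┄┄···
·┄─┄┄┄╬····
···········
···········

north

···········
···········
···········
··─╬╬╬╬─···
·┄┄┄┄┄┄─···
·┄╬─┄▲░╬···
·█╬┄┄┄░█···
·░┄─┄█─┄···
·╬█╬┄╬┄┄···
·┄─┄┄┄╬····
···········

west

···········
···········
···········
···─╬╬╬╬─··
··┄┄┄┄┄┄─··
··┄╬─▲─░╬··
··█╬┄┄┄░█··
··░┄─┄█─┄··
··╬█╬┄╬┄┄··
··┄─┄┄┄╬···
···········

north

···········
···········
···········
···┄█─┄╬···
···─╬╬╬╬─··
··┄┄┄▲┄┄─··
··┄╬─┄─░╬··
··█╬┄┄┄░█··
··░┄─┄█─┄··
··╬█╬┄╬┄┄··
··┄─┄┄┄╬···

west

···········
···········
···········
···┄┄█─┄╬··
···█─╬╬╬╬─·
···┄┄▲┄┄┄─·
···┄╬─┄─░╬·
···█╬┄┄┄░█·
···░┄─┄█─┄·
···╬█╬┄╬┄┄·
···┄─┄┄┄╬··

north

···········
···········
···········
···┄─█─┄···
···┄┄█─┄╬··
···█─▲╬╬╬─·
···┄┄┄┄┄┄─·
···┄╬─┄─░╬·
···█╬┄┄┄░█·
···░┄─┄█─┄·
···╬█╬┄╬┄┄·

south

···········
···········
···┄─█─┄···
···┄┄█─┄╬··
···█─╬╬╬╬─·
···┄┄▲┄┄┄─·
···┄╬─┄─░╬·
···█╬┄┄┄░█·
···░┄─┄█─┄·
···╬█╬┄╬┄┄·
···┄─┄┄┄╬··

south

···········
···┄─█─┄···
···┄┄█─┄╬··
···█─╬╬╬╬─·
···┄┄┄┄┄┄─·
···┄╬▲┄─░╬·
···█╬┄┄┄░█·
···░┄─┄█─┄·
···╬█╬┄╬┄┄·
···┄─┄┄┄╬··
···········

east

···········
··┄─█─┄····
··┄┄█─┄╬···
··█─╬╬╬╬─··
··┄┄┄┄┄┄─··
··┄╬─▲─░╬··
··█╬┄┄┄░█··
··░┄─┄█─┄··
··╬█╬┄╬┄┄··
··┄─┄┄┄╬···
···········

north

···········
···········
··┄─█─┄····
··┄┄█─┄╬···
··█─╬╬╬╬─··
··┄┄┄▲┄┄─··
··┄╬─┄─░╬··
··█╬┄┄┄░█··
··░┄─┄█─┄··
··╬█╬┄╬┄┄··
··┄─┄┄┄╬···

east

···········
···········
·┄─█─┄·····
·┄┄█─┄╬┄···
·█─╬╬╬╬─···
·┄┄┄┄▲┄─···
·┄╬─┄─░╬···
·█╬┄┄┄░█···
·░┄─┄█─┄···
·╬█╬┄╬┄┄···
·┄─┄┄┄╬····

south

···········
·┄─█─┄·····
·┄┄█─┄╬┄···
·█─╬╬╬╬─···
·┄┄┄┄┄┄─···
·┄╬─┄▲░╬···
·█╬┄┄┄░█···
·░┄─┄█─┄···
·╬█╬┄╬┄┄···
·┄─┄┄┄╬····
···········

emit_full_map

┄─█─┄··
┄┄█─┄╬┄
█─╬╬╬╬─
┄┄┄┄┄┄─
┄╬─┄▲░╬
█╬┄┄┄░█
░┄─┄█─┄
╬█╬┄╬┄┄
┄─┄┄┄╬·


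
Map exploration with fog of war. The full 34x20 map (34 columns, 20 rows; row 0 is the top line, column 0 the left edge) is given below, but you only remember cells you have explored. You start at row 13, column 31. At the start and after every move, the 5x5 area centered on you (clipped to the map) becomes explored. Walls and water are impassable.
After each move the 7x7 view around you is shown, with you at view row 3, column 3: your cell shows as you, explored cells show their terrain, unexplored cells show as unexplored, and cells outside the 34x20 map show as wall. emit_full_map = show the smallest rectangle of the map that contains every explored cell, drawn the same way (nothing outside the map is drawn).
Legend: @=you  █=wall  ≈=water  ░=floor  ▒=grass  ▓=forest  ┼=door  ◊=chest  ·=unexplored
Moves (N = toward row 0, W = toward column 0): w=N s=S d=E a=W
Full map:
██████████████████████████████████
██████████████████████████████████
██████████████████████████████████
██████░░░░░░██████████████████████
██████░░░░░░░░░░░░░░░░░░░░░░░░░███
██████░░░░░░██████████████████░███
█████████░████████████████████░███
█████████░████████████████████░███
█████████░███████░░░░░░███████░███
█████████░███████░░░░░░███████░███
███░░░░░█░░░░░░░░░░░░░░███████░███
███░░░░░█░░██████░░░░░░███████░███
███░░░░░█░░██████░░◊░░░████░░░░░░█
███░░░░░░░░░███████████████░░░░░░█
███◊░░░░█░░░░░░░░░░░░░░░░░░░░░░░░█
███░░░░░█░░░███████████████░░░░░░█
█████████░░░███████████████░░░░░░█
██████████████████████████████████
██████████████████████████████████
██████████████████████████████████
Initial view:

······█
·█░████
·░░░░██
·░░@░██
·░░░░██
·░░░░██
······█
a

·······
·██░███
·░░░░░█
·░░@░░█
·░░░░░█
·░░░░░█
·······

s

·██░███
·░░░░░█
·░░░░░█
·░░@░░█
·░░░░░█
·░░░░░·
·······

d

██░████
░░░░░██
░░░░░██
░░░@░██
░░░░░██
░░░░░██
······█

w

······█
██░████
░░░░░██
░░░@░██
░░░░░██
░░░░░██
░░░░░██

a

·······
·██░███
·░░░░░█
·░░@░░█
·░░░░░█
·░░░░░█
·░░░░░█

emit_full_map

██░███
░░░░░█
░░@░░█
░░░░░█
░░░░░█
░░░░░█

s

·██░███
·░░░░░█
·░░░░░█
·░░@░░█
·░░░░░█
·░░░░░█
·······

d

██░████
░░░░░██
░░░░░██
░░░@░██
░░░░░██
░░░░░██
······█

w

······█
██░████
░░░░░██
░░░@░██
░░░░░██
░░░░░██
░░░░░██

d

·····██
█░█████
░░░░███
░░░@███
░░░░███
░░░░███
░░░░███

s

█░█████
░░░░███
░░░░███
░░░@███
░░░░███
░░░░███
·····██

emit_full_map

██░███
░░░░░█
░░░░░█
░░░░@█
░░░░░█
░░░░░█


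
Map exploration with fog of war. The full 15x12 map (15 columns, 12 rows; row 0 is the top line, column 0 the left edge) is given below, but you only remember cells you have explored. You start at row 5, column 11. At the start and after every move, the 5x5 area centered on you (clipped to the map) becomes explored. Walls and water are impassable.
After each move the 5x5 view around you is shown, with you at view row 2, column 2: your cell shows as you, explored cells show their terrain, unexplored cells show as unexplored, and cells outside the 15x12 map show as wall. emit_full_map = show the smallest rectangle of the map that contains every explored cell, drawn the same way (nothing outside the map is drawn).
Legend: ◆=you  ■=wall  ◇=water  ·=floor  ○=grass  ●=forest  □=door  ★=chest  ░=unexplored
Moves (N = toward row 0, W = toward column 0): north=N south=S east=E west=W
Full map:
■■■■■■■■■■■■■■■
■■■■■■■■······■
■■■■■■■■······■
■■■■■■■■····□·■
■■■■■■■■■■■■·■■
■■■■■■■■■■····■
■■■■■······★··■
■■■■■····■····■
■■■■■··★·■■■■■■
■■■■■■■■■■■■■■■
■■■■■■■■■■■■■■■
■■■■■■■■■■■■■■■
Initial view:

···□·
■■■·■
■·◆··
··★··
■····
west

····□
■■■■·
■■◆··
···★·
·■···

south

■■■■·
■■···
··◆★·
·■···
·■■■■

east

■■■·■
■····
··◆··
■····
■■■■■

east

■■·■■
····■
·★◆·■
····■
■■■■■

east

■·■■■
···■■
★·◆■■
···■■
■■■■■

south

···■■
★··■■
··◆■■
■■■■■
■■■■■

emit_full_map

····□·░
■■■■·■■
■■····■
···★··■
·■···◆■
·■■■■■■
░░░■■■■

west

····■
·★··■
··◆·■
■■■■■
■■■■■

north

■■·■■
····■
·★◆·■
····■
■■■■■

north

··□·■
■■·■■
··◆·■
·★··■
····■

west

···□·
■■■·■
■·◆··
··★··
■····

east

··□·■
■■·■■
··◆·■
·★··■
····■

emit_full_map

····□·■
■■■■·■■
■■··◆·■
···★··■
·■····■
·■■■■■■
░░■■■■■


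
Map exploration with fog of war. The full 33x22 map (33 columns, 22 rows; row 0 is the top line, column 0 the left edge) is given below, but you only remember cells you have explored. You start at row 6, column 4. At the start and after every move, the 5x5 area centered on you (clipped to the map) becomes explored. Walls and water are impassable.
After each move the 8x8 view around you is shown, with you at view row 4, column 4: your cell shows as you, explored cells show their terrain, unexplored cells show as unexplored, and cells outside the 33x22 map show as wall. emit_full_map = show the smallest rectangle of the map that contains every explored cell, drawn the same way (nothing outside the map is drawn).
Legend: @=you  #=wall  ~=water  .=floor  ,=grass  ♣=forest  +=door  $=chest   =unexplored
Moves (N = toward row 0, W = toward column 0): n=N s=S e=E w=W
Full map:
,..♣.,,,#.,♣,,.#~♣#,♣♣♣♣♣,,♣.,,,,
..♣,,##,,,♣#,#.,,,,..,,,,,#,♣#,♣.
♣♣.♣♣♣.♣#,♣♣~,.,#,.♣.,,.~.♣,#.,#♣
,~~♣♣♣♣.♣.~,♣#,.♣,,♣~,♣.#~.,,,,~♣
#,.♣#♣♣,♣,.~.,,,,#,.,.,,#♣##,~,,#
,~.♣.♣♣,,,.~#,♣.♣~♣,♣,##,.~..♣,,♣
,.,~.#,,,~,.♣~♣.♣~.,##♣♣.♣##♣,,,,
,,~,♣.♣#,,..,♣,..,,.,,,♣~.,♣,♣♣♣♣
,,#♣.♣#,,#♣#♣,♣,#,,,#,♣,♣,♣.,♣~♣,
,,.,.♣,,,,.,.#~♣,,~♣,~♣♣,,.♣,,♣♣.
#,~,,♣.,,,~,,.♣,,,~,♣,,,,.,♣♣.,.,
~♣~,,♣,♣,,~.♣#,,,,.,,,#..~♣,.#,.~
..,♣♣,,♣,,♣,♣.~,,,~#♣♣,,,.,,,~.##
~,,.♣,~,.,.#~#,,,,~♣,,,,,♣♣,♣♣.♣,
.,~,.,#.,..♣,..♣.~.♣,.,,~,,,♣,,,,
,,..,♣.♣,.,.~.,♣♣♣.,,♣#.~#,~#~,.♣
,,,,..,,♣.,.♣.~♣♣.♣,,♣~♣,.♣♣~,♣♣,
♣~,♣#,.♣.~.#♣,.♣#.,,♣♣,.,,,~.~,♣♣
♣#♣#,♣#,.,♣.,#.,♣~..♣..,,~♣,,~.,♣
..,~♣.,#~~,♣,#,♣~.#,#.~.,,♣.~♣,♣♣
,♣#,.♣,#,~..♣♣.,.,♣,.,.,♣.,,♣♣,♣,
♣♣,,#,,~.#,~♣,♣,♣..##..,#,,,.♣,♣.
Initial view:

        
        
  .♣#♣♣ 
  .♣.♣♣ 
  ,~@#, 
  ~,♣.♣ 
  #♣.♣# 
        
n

        
        
  ~♣♣♣♣ 
  .♣#♣♣ 
  .♣@♣♣ 
  ,~.#, 
  ~,♣.♣ 
  #♣.♣# 

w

#       
#       
# ~~♣♣♣♣
# ,.♣#♣♣
# ~.@.♣♣
# .,~.#,
# ,~,♣.♣
#  #♣.♣#

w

##      
##      
##,~~♣♣♣
###,.♣#♣
##,~@♣.♣
##,.,~.#
##,,~,♣.
##  #♣.♣

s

##      
##,~~♣♣♣
###,.♣#♣
##,~.♣.♣
##,.@~.#
##,,~,♣.
##,,#♣.♣
##      

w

###     
###,~~♣♣
####,.♣#
###,~.♣.
###,@,~.
###,,~,♣
###,,#♣.
###     

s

###,~~♣♣
####,.♣#
###,~.♣.
###,.,~.
###,@~,♣
###,,#♣.
###,,., 
###     

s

####,.♣#
###,~.♣.
###,.,~.
###,,~,♣
###,@#♣.
###,,., 
####,~, 
###     

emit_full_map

,~~♣♣♣♣
#,.♣#♣♣
,~.♣.♣♣
,.,~.#,
,,~,♣.♣
,@#♣.♣#
,,.,   
#,~,   

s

###,~.♣.
###,.,~.
###,,~,♣
###,,#♣.
###,@., 
####,~, 
###~♣~, 
###     

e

##,~.♣.♣
##,.,~.#
##,,~,♣.
##,,#♣.♣
##,,@,. 
###,~,, 
##~♣~,, 
##      

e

#,~.♣.♣♣
#,.,~.#,
#,,~,♣.♣
#,,#♣.♣#
#,,.@.♣ 
##,~,,♣ 
#~♣~,,♣ 
#       

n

##,.♣#♣♣
#,~.♣.♣♣
#,.,~.#,
#,,~,♣.♣
#,,#@.♣#
#,,.,.♣ 
##,~,,♣ 
#~♣~,,♣ 

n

#,~~♣♣♣♣
##,.♣#♣♣
#,~.♣.♣♣
#,.,~.#,
#,,~@♣.♣
#,,#♣.♣#
#,,.,.♣ 
##,~,,♣ 

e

,~~♣♣♣♣ 
#,.♣#♣♣ 
,~.♣.♣♣ 
,.,~.#, 
,,~,@.♣ 
,,#♣.♣# 
,,.,.♣, 
#,~,,♣  

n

        
,~~♣♣♣♣ 
#,.♣#♣♣ 
,~.♣.♣♣ 
,.,~@#, 
,,~,♣.♣ 
,,#♣.♣# 
,,.,.♣, 

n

        
        
,~~♣♣♣♣ 
#,.♣#♣♣ 
,~.♣@♣♣ 
,.,~.#, 
,,~,♣.♣ 
,,#♣.♣# 

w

#       
#       
#,~~♣♣♣♣
##,.♣#♣♣
#,~.@.♣♣
#,.,~.#,
#,,~,♣.♣
#,,#♣.♣#

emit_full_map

,~~♣♣♣♣
#,.♣#♣♣
,~.@.♣♣
,.,~.#,
,,~,♣.♣
,,#♣.♣#
,,.,.♣,
#,~,,♣ 
~♣~,,♣ 

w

##      
##      
##,~~♣♣♣
###,.♣#♣
##,~@♣.♣
##,.,~.#
##,,~,♣.
##,,#♣.♣

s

##      
##,~~♣♣♣
###,.♣#♣
##,~.♣.♣
##,.@~.#
##,,~,♣.
##,,#♣.♣
##,,.,.♣

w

###     
###,~~♣♣
####,.♣#
###,~.♣.
###,@,~.
###,,~,♣
###,,#♣.
###,,.,.

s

###,~~♣♣
####,.♣#
###,~.♣.
###,.,~.
###,@~,♣
###,,#♣.
###,,.,.
####,~,,

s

####,.♣#
###,~.♣.
###,.,~.
###,,~,♣
###,@#♣.
###,,.,.
####,~,,
###~♣~,,

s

###,~.♣.
###,.,~.
###,,~,♣
###,,#♣.
###,@.,.
####,~,,
###~♣~,,
###     

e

##,~.♣.♣
##,.,~.#
##,,~,♣.
##,,#♣.♣
##,,@,.♣
###,~,,♣
##~♣~,,♣
##      

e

#,~.♣.♣♣
#,.,~.#,
#,,~,♣.♣
#,,#♣.♣#
#,,.@.♣,
##,~,,♣ 
#~♣~,,♣ 
#       

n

##,.♣#♣♣
#,~.♣.♣♣
#,.,~.#,
#,,~,♣.♣
#,,#@.♣#
#,,.,.♣,
##,~,,♣ 
#~♣~,,♣ 

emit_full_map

,~~♣♣♣♣
#,.♣#♣♣
,~.♣.♣♣
,.,~.#,
,,~,♣.♣
,,#@.♣#
,,.,.♣,
#,~,,♣ 
~♣~,,♣ 


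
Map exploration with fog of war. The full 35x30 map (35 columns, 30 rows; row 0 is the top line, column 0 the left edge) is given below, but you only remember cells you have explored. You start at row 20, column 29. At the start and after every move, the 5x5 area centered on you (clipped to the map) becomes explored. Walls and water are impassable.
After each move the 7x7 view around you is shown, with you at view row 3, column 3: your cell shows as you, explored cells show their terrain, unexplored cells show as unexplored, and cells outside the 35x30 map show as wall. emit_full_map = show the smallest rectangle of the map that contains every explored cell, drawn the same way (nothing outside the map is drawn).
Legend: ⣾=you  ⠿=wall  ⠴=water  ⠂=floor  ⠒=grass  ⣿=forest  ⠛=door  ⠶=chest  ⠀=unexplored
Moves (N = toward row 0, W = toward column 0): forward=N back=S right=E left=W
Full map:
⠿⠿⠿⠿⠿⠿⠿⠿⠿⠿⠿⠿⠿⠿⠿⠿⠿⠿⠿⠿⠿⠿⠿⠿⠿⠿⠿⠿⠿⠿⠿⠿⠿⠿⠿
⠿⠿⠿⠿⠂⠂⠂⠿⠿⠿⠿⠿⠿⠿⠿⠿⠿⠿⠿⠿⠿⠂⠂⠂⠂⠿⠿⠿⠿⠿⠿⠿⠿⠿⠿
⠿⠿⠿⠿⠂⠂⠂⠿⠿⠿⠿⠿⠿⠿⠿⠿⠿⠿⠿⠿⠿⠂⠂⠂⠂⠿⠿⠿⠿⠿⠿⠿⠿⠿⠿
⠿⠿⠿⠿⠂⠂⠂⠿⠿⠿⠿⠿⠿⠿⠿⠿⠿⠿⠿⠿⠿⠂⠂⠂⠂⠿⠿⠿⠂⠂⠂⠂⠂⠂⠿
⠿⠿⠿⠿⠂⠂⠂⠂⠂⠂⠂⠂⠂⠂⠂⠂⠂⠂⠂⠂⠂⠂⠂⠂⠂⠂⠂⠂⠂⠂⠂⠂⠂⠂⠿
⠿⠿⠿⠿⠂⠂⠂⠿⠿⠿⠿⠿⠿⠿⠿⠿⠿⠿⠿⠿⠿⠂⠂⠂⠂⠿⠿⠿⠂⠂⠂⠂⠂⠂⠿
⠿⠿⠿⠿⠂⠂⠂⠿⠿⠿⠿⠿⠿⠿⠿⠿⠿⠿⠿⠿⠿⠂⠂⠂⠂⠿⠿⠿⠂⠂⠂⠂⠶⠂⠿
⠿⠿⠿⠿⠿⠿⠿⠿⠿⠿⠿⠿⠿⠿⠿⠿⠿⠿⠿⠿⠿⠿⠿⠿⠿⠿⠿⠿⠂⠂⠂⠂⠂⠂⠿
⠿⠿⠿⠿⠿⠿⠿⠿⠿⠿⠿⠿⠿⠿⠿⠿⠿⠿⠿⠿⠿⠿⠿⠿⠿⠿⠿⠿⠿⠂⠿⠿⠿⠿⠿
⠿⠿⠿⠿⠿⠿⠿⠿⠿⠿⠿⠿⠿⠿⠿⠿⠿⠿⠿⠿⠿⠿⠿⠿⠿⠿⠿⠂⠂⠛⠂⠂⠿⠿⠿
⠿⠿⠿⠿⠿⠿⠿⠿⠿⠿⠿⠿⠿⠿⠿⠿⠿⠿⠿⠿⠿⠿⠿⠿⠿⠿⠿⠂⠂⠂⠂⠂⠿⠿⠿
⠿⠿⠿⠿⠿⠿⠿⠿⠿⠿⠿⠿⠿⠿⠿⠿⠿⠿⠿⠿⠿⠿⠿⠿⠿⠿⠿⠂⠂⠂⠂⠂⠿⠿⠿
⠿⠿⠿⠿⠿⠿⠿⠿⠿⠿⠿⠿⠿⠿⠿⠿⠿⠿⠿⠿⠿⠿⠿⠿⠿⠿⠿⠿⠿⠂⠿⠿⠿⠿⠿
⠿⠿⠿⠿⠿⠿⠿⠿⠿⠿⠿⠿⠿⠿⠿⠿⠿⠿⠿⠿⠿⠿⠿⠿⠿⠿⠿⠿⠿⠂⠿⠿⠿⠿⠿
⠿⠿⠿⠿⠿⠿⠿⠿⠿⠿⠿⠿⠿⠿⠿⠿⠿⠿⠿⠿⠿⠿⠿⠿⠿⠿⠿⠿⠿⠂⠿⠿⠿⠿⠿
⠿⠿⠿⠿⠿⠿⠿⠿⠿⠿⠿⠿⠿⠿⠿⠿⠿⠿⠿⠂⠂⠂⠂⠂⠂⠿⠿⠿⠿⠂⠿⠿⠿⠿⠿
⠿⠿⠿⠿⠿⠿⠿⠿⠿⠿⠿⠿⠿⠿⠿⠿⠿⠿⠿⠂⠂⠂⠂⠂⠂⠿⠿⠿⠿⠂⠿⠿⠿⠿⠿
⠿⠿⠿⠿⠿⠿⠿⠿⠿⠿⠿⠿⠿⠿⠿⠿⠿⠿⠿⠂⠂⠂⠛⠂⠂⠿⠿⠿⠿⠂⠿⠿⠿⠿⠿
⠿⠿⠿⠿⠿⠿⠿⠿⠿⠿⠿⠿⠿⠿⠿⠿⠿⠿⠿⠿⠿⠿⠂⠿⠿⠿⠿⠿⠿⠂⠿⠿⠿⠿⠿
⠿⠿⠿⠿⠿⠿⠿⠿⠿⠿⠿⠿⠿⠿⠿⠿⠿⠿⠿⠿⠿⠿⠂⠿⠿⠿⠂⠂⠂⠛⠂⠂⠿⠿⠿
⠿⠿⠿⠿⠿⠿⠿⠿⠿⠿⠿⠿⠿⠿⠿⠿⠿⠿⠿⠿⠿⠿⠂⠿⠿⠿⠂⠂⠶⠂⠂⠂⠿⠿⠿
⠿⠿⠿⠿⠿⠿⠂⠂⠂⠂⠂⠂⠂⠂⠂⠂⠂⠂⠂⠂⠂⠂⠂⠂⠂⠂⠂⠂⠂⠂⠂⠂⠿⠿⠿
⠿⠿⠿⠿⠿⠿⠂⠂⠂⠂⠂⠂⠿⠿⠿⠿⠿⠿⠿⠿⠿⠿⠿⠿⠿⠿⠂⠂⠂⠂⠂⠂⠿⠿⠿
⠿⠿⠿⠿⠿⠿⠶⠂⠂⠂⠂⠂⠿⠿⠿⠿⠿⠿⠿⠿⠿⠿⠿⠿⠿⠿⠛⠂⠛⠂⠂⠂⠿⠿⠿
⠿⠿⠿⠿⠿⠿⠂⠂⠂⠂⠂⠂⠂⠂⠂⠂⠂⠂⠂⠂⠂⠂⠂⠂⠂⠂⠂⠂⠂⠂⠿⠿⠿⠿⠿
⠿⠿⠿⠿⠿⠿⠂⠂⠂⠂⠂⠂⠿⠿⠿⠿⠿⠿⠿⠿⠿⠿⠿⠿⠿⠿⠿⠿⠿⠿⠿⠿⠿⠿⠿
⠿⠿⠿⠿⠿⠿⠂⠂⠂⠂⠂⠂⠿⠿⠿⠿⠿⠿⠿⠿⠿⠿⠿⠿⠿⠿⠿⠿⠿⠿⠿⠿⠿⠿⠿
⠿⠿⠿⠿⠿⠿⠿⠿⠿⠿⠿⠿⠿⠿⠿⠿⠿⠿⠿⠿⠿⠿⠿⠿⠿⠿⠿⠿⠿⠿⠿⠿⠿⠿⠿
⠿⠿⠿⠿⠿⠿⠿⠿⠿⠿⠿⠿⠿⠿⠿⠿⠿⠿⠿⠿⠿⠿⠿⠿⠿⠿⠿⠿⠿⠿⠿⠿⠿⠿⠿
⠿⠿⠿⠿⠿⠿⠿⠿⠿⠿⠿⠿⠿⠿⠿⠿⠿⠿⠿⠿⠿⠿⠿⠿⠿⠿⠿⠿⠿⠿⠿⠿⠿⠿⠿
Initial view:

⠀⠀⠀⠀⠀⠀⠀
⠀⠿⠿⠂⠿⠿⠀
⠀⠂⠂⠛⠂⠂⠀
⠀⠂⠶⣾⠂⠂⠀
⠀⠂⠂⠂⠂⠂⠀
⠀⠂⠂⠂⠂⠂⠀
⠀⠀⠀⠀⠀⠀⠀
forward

⠀⠀⠀⠀⠀⠀⠀
⠀⠿⠿⠂⠿⠿⠀
⠀⠿⠿⠂⠿⠿⠀
⠀⠂⠂⣾⠂⠂⠀
⠀⠂⠶⠂⠂⠂⠀
⠀⠂⠂⠂⠂⠂⠀
⠀⠂⠂⠂⠂⠂⠀

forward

⠀⠀⠀⠀⠀⠀⠀
⠀⠿⠿⠂⠿⠿⠀
⠀⠿⠿⠂⠿⠿⠀
⠀⠿⠿⣾⠿⠿⠀
⠀⠂⠂⠛⠂⠂⠀
⠀⠂⠶⠂⠂⠂⠀
⠀⠂⠂⠂⠂⠂⠀

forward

⠀⠀⠀⠀⠀⠀⠀
⠀⠿⠿⠂⠿⠿⠀
⠀⠿⠿⠂⠿⠿⠀
⠀⠿⠿⣾⠿⠿⠀
⠀⠿⠿⠂⠿⠿⠀
⠀⠂⠂⠛⠂⠂⠀
⠀⠂⠶⠂⠂⠂⠀

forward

⠀⠀⠀⠀⠀⠀⠀
⠀⠿⠿⠂⠿⠿⠀
⠀⠿⠿⠂⠿⠿⠀
⠀⠿⠿⣾⠿⠿⠀
⠀⠿⠿⠂⠿⠿⠀
⠀⠿⠿⠂⠿⠿⠀
⠀⠂⠂⠛⠂⠂⠀

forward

⠀⠀⠀⠀⠀⠀⠀
⠀⠿⠿⠂⠿⠿⠀
⠀⠿⠿⠂⠿⠿⠀
⠀⠿⠿⣾⠿⠿⠀
⠀⠿⠿⠂⠿⠿⠀
⠀⠿⠿⠂⠿⠿⠀
⠀⠿⠿⠂⠿⠿⠀

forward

⠀⠀⠀⠀⠀⠀⠀
⠀⠿⠿⠂⠿⠿⠀
⠀⠿⠿⠂⠿⠿⠀
⠀⠿⠿⣾⠿⠿⠀
⠀⠿⠿⠂⠿⠿⠀
⠀⠿⠿⠂⠿⠿⠀
⠀⠿⠿⠂⠿⠿⠀

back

⠀⠿⠿⠂⠿⠿⠀
⠀⠿⠿⠂⠿⠿⠀
⠀⠿⠿⠂⠿⠿⠀
⠀⠿⠿⣾⠿⠿⠀
⠀⠿⠿⠂⠿⠿⠀
⠀⠿⠿⠂⠿⠿⠀
⠀⠿⠿⠂⠿⠿⠀

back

⠀⠿⠿⠂⠿⠿⠀
⠀⠿⠿⠂⠿⠿⠀
⠀⠿⠿⠂⠿⠿⠀
⠀⠿⠿⣾⠿⠿⠀
⠀⠿⠿⠂⠿⠿⠀
⠀⠿⠿⠂⠿⠿⠀
⠀⠂⠂⠛⠂⠂⠀

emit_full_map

⠿⠿⠂⠿⠿
⠿⠿⠂⠿⠿
⠿⠿⠂⠿⠿
⠿⠿⠂⠿⠿
⠿⠿⣾⠿⠿
⠿⠿⠂⠿⠿
⠿⠿⠂⠿⠿
⠂⠂⠛⠂⠂
⠂⠶⠂⠂⠂
⠂⠂⠂⠂⠂
⠂⠂⠂⠂⠂

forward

⠀⠿⠿⠂⠿⠿⠀
⠀⠿⠿⠂⠿⠿⠀
⠀⠿⠿⠂⠿⠿⠀
⠀⠿⠿⣾⠿⠿⠀
⠀⠿⠿⠂⠿⠿⠀
⠀⠿⠿⠂⠿⠿⠀
⠀⠿⠿⠂⠿⠿⠀

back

⠀⠿⠿⠂⠿⠿⠀
⠀⠿⠿⠂⠿⠿⠀
⠀⠿⠿⠂⠿⠿⠀
⠀⠿⠿⣾⠿⠿⠀
⠀⠿⠿⠂⠿⠿⠀
⠀⠿⠿⠂⠿⠿⠀
⠀⠂⠂⠛⠂⠂⠀


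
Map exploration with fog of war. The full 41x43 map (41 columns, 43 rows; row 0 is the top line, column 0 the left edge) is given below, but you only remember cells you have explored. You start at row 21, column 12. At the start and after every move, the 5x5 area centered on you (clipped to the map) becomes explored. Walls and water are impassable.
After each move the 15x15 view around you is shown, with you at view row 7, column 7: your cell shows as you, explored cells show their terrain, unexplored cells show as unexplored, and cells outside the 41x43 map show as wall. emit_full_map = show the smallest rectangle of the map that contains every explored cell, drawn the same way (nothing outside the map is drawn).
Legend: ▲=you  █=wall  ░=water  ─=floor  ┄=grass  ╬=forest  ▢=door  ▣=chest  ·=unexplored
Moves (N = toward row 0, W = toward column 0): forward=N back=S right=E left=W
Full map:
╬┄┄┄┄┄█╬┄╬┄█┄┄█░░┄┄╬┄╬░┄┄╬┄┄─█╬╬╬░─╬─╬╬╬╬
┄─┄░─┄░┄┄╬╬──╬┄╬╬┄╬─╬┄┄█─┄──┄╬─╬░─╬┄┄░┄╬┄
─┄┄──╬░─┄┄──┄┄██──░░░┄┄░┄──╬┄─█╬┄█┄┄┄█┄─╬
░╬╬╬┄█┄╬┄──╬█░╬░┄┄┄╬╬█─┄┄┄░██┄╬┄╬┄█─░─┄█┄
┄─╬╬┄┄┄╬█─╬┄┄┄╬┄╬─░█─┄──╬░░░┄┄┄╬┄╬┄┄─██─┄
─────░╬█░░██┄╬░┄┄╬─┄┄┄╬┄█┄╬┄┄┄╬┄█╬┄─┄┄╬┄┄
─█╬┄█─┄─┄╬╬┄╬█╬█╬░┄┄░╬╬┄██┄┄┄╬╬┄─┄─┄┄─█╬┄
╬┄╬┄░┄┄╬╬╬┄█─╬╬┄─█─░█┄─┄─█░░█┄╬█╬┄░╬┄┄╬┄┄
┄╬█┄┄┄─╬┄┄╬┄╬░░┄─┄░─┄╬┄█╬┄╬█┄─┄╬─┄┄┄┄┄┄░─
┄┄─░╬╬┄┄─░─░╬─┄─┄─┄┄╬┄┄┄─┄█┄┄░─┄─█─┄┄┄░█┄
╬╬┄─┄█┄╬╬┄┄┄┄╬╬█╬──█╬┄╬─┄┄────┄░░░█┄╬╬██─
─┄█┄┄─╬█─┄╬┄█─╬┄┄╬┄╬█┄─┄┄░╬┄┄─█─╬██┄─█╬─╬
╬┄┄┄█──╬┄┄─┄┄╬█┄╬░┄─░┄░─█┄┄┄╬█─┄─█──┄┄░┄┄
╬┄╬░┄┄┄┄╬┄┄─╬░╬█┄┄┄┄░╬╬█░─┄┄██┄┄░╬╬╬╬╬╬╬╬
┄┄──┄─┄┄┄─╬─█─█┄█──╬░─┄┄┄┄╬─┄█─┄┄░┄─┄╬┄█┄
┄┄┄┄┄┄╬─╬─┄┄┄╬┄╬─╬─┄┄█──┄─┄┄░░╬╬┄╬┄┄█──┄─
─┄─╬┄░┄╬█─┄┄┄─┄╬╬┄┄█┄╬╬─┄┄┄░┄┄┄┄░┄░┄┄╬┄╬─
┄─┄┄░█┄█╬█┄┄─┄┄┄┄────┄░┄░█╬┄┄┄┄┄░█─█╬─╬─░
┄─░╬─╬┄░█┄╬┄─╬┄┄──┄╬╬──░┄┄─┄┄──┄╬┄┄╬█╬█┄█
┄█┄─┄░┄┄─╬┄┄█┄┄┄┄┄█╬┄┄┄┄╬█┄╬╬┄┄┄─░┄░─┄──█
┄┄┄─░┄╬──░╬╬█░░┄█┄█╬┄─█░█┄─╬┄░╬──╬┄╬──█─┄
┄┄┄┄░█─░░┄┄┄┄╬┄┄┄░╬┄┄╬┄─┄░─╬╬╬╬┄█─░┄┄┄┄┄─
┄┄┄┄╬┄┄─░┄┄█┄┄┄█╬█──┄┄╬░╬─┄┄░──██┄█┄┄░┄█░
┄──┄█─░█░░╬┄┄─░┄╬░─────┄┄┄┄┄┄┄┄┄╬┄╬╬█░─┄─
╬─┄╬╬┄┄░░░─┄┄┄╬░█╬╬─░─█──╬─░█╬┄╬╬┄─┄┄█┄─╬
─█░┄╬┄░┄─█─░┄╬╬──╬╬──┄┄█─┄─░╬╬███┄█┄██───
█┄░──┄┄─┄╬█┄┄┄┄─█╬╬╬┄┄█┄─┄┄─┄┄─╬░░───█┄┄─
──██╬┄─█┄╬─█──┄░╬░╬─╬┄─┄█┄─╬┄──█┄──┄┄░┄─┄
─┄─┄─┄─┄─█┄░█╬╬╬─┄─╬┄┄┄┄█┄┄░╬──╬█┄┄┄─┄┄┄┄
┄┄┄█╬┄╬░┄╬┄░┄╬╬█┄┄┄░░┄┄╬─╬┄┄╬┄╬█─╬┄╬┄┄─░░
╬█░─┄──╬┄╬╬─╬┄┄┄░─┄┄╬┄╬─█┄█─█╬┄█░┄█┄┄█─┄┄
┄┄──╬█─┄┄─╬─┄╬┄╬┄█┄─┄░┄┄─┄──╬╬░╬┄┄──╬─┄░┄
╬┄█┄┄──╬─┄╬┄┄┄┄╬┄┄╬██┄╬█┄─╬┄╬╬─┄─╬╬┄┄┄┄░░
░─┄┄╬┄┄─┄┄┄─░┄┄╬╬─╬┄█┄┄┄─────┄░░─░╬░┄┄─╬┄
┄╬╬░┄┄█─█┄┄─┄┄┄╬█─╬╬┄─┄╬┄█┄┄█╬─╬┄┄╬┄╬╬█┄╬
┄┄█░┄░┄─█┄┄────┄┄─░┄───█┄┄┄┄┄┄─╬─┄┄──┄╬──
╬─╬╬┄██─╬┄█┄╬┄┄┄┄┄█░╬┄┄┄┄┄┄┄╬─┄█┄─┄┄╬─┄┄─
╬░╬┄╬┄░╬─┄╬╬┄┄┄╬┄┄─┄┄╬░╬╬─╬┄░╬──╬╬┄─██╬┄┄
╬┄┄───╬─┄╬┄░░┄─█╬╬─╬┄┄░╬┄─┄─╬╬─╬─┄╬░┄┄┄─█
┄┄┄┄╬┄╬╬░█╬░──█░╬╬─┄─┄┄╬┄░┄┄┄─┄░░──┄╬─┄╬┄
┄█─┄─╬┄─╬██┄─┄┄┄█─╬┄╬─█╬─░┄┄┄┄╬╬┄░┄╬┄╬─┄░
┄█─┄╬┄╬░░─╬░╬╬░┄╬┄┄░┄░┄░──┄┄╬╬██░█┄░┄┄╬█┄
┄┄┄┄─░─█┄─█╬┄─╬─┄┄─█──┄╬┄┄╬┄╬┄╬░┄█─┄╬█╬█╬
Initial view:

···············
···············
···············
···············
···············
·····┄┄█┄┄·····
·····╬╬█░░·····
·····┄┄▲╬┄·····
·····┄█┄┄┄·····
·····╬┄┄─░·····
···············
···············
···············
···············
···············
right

···············
···············
···············
···············
···············
····┄┄█┄┄┄·····
····╬╬█░░┄·····
····┄┄┄▲┄┄·····
····┄█┄┄┄█·····
····╬┄┄─░┄·····
···············
···············
···············
···············
···············

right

···············
···············
···············
···············
···············
···┄┄█┄┄┄┄·····
···╬╬█░░┄█·····
···┄┄┄╬▲┄┄·····
···┄█┄┄┄█╬·····
···╬┄┄─░┄╬·····
···············
···············
···············
···············
···············

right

···············
···············
···············
···············
···············
··┄┄█┄┄┄┄┄·····
··╬╬█░░┄█┄·····
··┄┄┄╬┄▲┄░·····
··┄█┄┄┄█╬█·····
··╬┄┄─░┄╬░·····
···············
···············
···············
···············
···············

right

···············
···············
···············
···············
···············
·┄┄█┄┄┄┄┄█·····
·╬╬█░░┄█┄█·····
·┄┄┄╬┄┄▲░╬·····
·┄█┄┄┄█╬█─·····
·╬┄┄─░┄╬░─·····
···············
···············
···············
···············
···············

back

···············
···············
···············
···············
·┄┄█┄┄┄┄┄█·····
·╬╬█░░┄█┄█·····
·┄┄┄╬┄┄┄░╬·····
·┄█┄┄┄█▲█─·····
·╬┄┄─░┄╬░─·····
·····╬░█╬╬·····
···············
···············
···············
···············
···············

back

···············
···············
···············
·┄┄█┄┄┄┄┄█·····
·╬╬█░░┄█┄█·····
·┄┄┄╬┄┄┄░╬·····
·┄█┄┄┄█╬█─·····
·╬┄┄─░┄▲░─·····
·····╬░█╬╬·····
·····╬──╬╬·····
···············
···············
···············
···············
···············

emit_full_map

┄┄█┄┄┄┄┄█
╬╬█░░┄█┄█
┄┄┄╬┄┄┄░╬
┄█┄┄┄█╬█─
╬┄┄─░┄▲░─
····╬░█╬╬
····╬──╬╬

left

···············
···············
···············
··┄┄█┄┄┄┄┄█····
··╬╬█░░┄█┄█····
··┄┄┄╬┄┄┄░╬····
··┄█┄┄┄█╬█─····
··╬┄┄─░▲╬░─····
·····┄╬░█╬╬····
·····╬╬──╬╬····
···············
···············
···············
···············
···············

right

···············
···············
···············
·┄┄█┄┄┄┄┄█·····
·╬╬█░░┄█┄█·····
·┄┄┄╬┄┄┄░╬·····
·┄█┄┄┄█╬█─·····
·╬┄┄─░┄▲░─·····
····┄╬░█╬╬·····
····╬╬──╬╬·····
···············
···············
···············
···············
···············

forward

···············
···············
···············
···············
·┄┄█┄┄┄┄┄█·····
·╬╬█░░┄█┄█·····
·┄┄┄╬┄┄┄░╬·····
·┄█┄┄┄█▲█─·····
·╬┄┄─░┄╬░─·····
····┄╬░█╬╬·····
····╬╬──╬╬·····
···············
···············
···············
···············

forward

···············
···············
···············
···············
···············
·┄┄█┄┄┄┄┄█·····
·╬╬█░░┄█┄█·····
·┄┄┄╬┄┄▲░╬·····
·┄█┄┄┄█╬█─·····
·╬┄┄─░┄╬░─·····
····┄╬░█╬╬·····
····╬╬──╬╬·····
···············
···············
···············

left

···············
···············
···············
···············
···············
··┄┄█┄┄┄┄┄█····
··╬╬█░░┄█┄█····
··┄┄┄╬┄▲┄░╬····
··┄█┄┄┄█╬█─····
··╬┄┄─░┄╬░─····
·····┄╬░█╬╬····
·····╬╬──╬╬····
···············
···············
···············

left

···············
···············
···············
···············
···············
···┄┄█┄┄┄┄┄█···
···╬╬█░░┄█┄█···
···┄┄┄╬▲┄┄░╬···
···┄█┄┄┄█╬█─···
···╬┄┄─░┄╬░─···
······┄╬░█╬╬···
······╬╬──╬╬···
···············
···············
···············

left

···············
···············
···············
···············
···············
····┄┄█┄┄┄┄┄█··
····╬╬█░░┄█┄█··
····┄┄┄▲┄┄┄░╬··
····┄█┄┄┄█╬█─··
····╬┄┄─░┄╬░─··
·······┄╬░█╬╬··
·······╬╬──╬╬··
···············
···············
···············

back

···············
···············
···············
···············
····┄┄█┄┄┄┄┄█··
····╬╬█░░┄█┄█··
····┄┄┄╬┄┄┄░╬··
····┄█┄▲┄█╬█─··
····╬┄┄─░┄╬░─··
·····┄┄┄╬░█╬╬··
·······╬╬──╬╬··
···············
···············
···············
···············

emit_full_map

┄┄█┄┄┄┄┄█
╬╬█░░┄█┄█
┄┄┄╬┄┄┄░╬
┄█┄▲┄█╬█─
╬┄┄─░┄╬░─
·┄┄┄╬░█╬╬
···╬╬──╬╬
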